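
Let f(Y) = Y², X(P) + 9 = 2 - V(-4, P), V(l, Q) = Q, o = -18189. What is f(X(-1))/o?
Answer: -4/2021 ≈ -0.0019792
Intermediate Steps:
X(P) = -7 - P (X(P) = -9 + (2 - P) = -7 - P)
f(X(-1))/o = (-7 - 1*(-1))²/(-18189) = (-7 + 1)²*(-1/18189) = (-6)²*(-1/18189) = 36*(-1/18189) = -4/2021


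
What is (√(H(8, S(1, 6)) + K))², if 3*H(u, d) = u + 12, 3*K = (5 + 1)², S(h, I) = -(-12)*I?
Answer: 56/3 ≈ 18.667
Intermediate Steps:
S(h, I) = 12*I
K = 12 (K = (5 + 1)²/3 = (⅓)*6² = (⅓)*36 = 12)
H(u, d) = 4 + u/3 (H(u, d) = (u + 12)/3 = (12 + u)/3 = 4 + u/3)
(√(H(8, S(1, 6)) + K))² = (√((4 + (⅓)*8) + 12))² = (√((4 + 8/3) + 12))² = (√(20/3 + 12))² = (√(56/3))² = (2*√42/3)² = 56/3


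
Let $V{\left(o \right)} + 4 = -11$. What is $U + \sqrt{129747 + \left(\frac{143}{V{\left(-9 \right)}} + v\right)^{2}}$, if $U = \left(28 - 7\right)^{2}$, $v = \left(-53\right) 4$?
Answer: $441 + \frac{22 \sqrt{83131}}{15} \approx 863.88$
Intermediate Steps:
$V{\left(o \right)} = -15$ ($V{\left(o \right)} = -4 - 11 = -15$)
$v = -212$
$U = 441$ ($U = 21^{2} = 441$)
$U + \sqrt{129747 + \left(\frac{143}{V{\left(-9 \right)}} + v\right)^{2}} = 441 + \sqrt{129747 + \left(\frac{143}{-15} - 212\right)^{2}} = 441 + \sqrt{129747 + \left(143 \left(- \frac{1}{15}\right) - 212\right)^{2}} = 441 + \sqrt{129747 + \left(- \frac{143}{15} - 212\right)^{2}} = 441 + \sqrt{129747 + \left(- \frac{3323}{15}\right)^{2}} = 441 + \sqrt{129747 + \frac{11042329}{225}} = 441 + \sqrt{\frac{40235404}{225}} = 441 + \frac{22 \sqrt{83131}}{15}$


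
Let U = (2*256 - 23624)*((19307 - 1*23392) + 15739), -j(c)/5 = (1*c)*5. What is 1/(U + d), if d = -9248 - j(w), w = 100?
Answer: -1/269353996 ≈ -3.7126e-9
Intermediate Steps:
j(c) = -25*c (j(c) = -5*1*c*5 = -5*c*5 = -25*c)
d = -6748 (d = -9248 - (-25)*100 = -9248 - 1*(-2500) = -9248 + 2500 = -6748)
U = -269347248 (U = (512 - 23624)*((19307 - 23392) + 15739) = -23112*(-4085 + 15739) = -23112*11654 = -269347248)
1/(U + d) = 1/(-269347248 - 6748) = 1/(-269353996) = -1/269353996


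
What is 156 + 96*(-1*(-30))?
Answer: 3036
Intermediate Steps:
156 + 96*(-1*(-30)) = 156 + 96*30 = 156 + 2880 = 3036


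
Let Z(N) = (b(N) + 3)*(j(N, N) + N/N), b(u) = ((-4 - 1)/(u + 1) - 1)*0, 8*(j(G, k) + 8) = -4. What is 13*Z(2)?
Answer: -585/2 ≈ -292.50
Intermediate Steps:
j(G, k) = -17/2 (j(G, k) = -8 + (⅛)*(-4) = -8 - ½ = -17/2)
b(u) = 0 (b(u) = (-5/(1 + u) - 1)*0 = (-1 - 5/(1 + u))*0 = 0)
Z(N) = -45/2 (Z(N) = (0 + 3)*(-17/2 + N/N) = 3*(-17/2 + 1) = 3*(-15/2) = -45/2)
13*Z(2) = 13*(-45/2) = -585/2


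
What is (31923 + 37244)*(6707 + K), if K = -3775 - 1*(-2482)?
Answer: 374470138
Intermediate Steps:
K = -1293 (K = -3775 + 2482 = -1293)
(31923 + 37244)*(6707 + K) = (31923 + 37244)*(6707 - 1293) = 69167*5414 = 374470138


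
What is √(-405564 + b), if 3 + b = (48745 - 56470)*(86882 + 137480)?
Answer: 7*I*√35379633 ≈ 41637.0*I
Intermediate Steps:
b = -1733196453 (b = -3 + (48745 - 56470)*(86882 + 137480) = -3 - 7725*224362 = -3 - 1733196450 = -1733196453)
√(-405564 + b) = √(-405564 - 1733196453) = √(-1733602017) = 7*I*√35379633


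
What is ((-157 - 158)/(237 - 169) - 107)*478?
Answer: -1814249/34 ≈ -53360.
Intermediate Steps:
((-157 - 158)/(237 - 169) - 107)*478 = (-315/68 - 107)*478 = -7591/68*478 = -1814249/34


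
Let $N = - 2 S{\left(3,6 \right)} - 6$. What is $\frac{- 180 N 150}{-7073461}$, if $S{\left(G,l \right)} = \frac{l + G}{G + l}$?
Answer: $- \frac{216000}{7073461} \approx -0.030537$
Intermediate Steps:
$S{\left(G,l \right)} = 1$ ($S{\left(G,l \right)} = \frac{G + l}{G + l} = 1$)
$N = -8$ ($N = \left(-2\right) 1 - 6 = -2 - 6 = -8$)
$\frac{- 180 N 150}{-7073461} = \frac{\left(-180\right) \left(-8\right) 150}{-7073461} = 1440 \cdot 150 \left(- \frac{1}{7073461}\right) = 216000 \left(- \frac{1}{7073461}\right) = - \frac{216000}{7073461}$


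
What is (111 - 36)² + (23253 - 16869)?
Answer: 12009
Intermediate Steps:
(111 - 36)² + (23253 - 16869) = 75² + 6384 = 5625 + 6384 = 12009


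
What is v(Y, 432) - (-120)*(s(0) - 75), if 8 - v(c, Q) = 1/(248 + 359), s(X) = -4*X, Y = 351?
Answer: -5458145/607 ≈ -8992.0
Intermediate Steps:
v(c, Q) = 4855/607 (v(c, Q) = 8 - 1/(248 + 359) = 8 - 1/607 = 4855/607)
v(Y, 432) - (-120)*(s(0) - 75) = 4855/607 - (-120)*(-4*0 - 75) = 4855/607 - (-120)*(0 - 75) = 4855/607 - (-120)*(-75) = 4855/607 - 1*9000 = 4855/607 - 9000 = -5458145/607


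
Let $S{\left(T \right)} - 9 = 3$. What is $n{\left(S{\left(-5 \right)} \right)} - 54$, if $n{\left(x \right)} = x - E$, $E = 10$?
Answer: $-52$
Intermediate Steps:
$S{\left(T \right)} = 12$ ($S{\left(T \right)} = 9 + 3 = 12$)
$n{\left(x \right)} = -10 + x$ ($n{\left(x \right)} = x - 10 = -10 + x$)
$n{\left(S{\left(-5 \right)} \right)} - 54 = \left(-10 + 12\right) - 54 = 2 - 54 = -52$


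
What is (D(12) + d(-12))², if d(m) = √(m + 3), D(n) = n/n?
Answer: -8 + 6*I ≈ -8.0 + 6.0*I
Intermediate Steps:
D(n) = 1
d(m) = √(3 + m)
(D(12) + d(-12))² = (1 + √(3 - 12))² = (1 + √(-9))² = (1 + 3*I)²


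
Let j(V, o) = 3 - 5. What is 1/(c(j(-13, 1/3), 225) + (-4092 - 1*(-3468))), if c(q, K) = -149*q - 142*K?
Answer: -1/32276 ≈ -3.0983e-5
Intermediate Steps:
j(V, o) = -2
1/(c(j(-13, 1/3), 225) + (-4092 - 1*(-3468))) = 1/((-149*(-2) - 142*225) + (-4092 - 1*(-3468))) = 1/((298 - 31950) + (-4092 + 3468)) = 1/(-31652 - 624) = 1/(-32276) = -1/32276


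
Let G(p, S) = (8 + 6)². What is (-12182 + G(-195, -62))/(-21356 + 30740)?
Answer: -5993/4692 ≈ -1.2773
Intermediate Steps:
G(p, S) = 196 (G(p, S) = 14² = 196)
(-12182 + G(-195, -62))/(-21356 + 30740) = (-12182 + 196)/(-21356 + 30740) = -11986/9384 = -11986*1/9384 = -5993/4692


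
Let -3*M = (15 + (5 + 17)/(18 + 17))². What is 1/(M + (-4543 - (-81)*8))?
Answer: -3675/14613334 ≈ -0.00025148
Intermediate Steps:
M = -299209/3675 (M = -(15 + (5 + 17)/(18 + 17))²/3 = -(15 + 22/35)²/3 = -(547/35)²/3 = -⅓*299209/1225 = -299209/3675 ≈ -81.417)
1/(M + (-4543 - (-81)*8)) = 1/(-299209/3675 + (-4543 - (-81)*8)) = 1/(-299209/3675 + (-4543 - 1*(-648))) = 1/(-299209/3675 + (-4543 + 648)) = 1/(-299209/3675 - 3895) = 1/(-14613334/3675) = -3675/14613334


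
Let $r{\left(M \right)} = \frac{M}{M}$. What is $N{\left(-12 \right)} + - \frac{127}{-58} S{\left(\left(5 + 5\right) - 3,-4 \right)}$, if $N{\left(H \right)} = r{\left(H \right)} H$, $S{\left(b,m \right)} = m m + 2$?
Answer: $\frac{795}{29} \approx 27.414$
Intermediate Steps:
$r{\left(M \right)} = 1$
$S{\left(b,m \right)} = 2 + m^{2}$ ($S{\left(b,m \right)} = m^{2} + 2 = 2 + m^{2}$)
$N{\left(H \right)} = H$ ($N{\left(H \right)} = 1 H = H$)
$N{\left(-12 \right)} + - \frac{127}{-58} S{\left(\left(5 + 5\right) - 3,-4 \right)} = -12 + - \frac{127}{-58} \left(2 + \left(-4\right)^{2}\right) = -12 + \left(-127\right) \left(- \frac{1}{58}\right) \left(2 + 16\right) = -12 + \frac{127}{58} \cdot 18 = -12 + \frac{1143}{29} = \frac{795}{29}$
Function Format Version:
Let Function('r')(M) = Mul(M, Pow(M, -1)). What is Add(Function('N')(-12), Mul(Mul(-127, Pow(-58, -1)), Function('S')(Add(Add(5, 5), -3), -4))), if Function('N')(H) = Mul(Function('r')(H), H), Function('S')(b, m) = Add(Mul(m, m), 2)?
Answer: Rational(795, 29) ≈ 27.414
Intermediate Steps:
Function('r')(M) = 1
Function('S')(b, m) = Add(2, Pow(m, 2)) (Function('S')(b, m) = Add(Pow(m, 2), 2) = Add(2, Pow(m, 2)))
Function('N')(H) = H (Function('N')(H) = Mul(1, H) = H)
Add(Function('N')(-12), Mul(Mul(-127, Pow(-58, -1)), Function('S')(Add(Add(5, 5), -3), -4))) = Add(-12, Mul(Mul(-127, Pow(-58, -1)), Add(2, Pow(-4, 2)))) = Add(-12, Mul(Mul(-127, Rational(-1, 58)), Add(2, 16))) = Add(-12, Mul(Rational(127, 58), 18)) = Add(-12, Rational(1143, 29)) = Rational(795, 29)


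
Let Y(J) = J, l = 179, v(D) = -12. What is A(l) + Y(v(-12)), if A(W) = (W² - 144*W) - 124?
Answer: 6129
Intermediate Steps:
A(W) = -124 + W² - 144*W
A(l) + Y(v(-12)) = (-124 + 179² - 144*179) - 12 = (-124 + 32041 - 25776) - 12 = 6141 - 12 = 6129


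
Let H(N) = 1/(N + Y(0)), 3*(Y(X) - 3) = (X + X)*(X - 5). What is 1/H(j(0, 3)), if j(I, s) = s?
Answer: 6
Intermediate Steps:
Y(X) = 3 + 2*X*(-5 + X)/3 (Y(X) = 3 + ((X + X)*(X - 5))/3 = 3 + ((2*X)*(-5 + X))/3 = 3 + (2*X*(-5 + X))/3 = 3 + 2*X*(-5 + X)/3)
H(N) = 1/(3 + N) (H(N) = 1/(N + (3 - 10/3*0 + (⅔)*0²)) = 1/(N + (3 + 0 + (⅔)*0)) = 1/(N + (3 + 0 + 0)) = 1/(N + 3) = 1/(3 + N))
1/H(j(0, 3)) = 1/(1/(3 + 3)) = 1/(1/6) = 1/(⅙) = 6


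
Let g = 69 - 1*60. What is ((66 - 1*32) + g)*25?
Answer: 1075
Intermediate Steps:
g = 9 (g = 69 - 60 = 9)
((66 - 1*32) + g)*25 = ((66 - 1*32) + 9)*25 = ((66 - 32) + 9)*25 = (34 + 9)*25 = 43*25 = 1075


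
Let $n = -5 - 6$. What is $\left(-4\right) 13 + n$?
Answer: $-63$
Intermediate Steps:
$n = -11$
$\left(-4\right) 13 + n = \left(-4\right) 13 - 11 = -52 - 11 = -63$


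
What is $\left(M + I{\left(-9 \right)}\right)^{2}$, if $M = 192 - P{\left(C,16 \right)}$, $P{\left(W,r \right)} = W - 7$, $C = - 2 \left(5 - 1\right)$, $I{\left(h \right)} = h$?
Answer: $39204$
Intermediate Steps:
$C = -8$ ($C = \left(-2\right) 4 = -8$)
$P{\left(W,r \right)} = -7 + W$
$M = 207$ ($M = 192 - \left(-7 - 8\right) = 192 - -15 = 192 + 15 = 207$)
$\left(M + I{\left(-9 \right)}\right)^{2} = \left(207 - 9\right)^{2} = 198^{2} = 39204$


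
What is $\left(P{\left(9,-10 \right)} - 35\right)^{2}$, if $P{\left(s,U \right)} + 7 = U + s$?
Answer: $1849$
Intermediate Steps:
$P{\left(s,U \right)} = -7 + U + s$ ($P{\left(s,U \right)} = -7 + \left(U + s\right) = -7 + U + s$)
$\left(P{\left(9,-10 \right)} - 35\right)^{2} = \left(\left(-7 - 10 + 9\right) - 35\right)^{2} = \left(-8 - 35\right)^{2} = \left(-43\right)^{2} = 1849$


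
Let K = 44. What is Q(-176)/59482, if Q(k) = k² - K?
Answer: 15466/29741 ≈ 0.52002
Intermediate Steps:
Q(k) = -44 + k² (Q(k) = k² - 1*44 = k² - 44 = -44 + k²)
Q(-176)/59482 = (-44 + (-176)²)/59482 = (-44 + 30976)*(1/59482) = 30932*(1/59482) = 15466/29741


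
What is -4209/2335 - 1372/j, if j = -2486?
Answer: -3629977/2902405 ≈ -1.2507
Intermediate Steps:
-4209/2335 - 1372/j = -4209/2335 - 1372/(-2486) = -4209*1/2335 - 1372*(-1/2486) = -4209/2335 + 686/1243 = -3629977/2902405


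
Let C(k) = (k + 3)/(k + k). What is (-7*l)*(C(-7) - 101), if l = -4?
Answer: -2820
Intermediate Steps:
C(k) = (3 + k)/(2*k) (C(k) = (3 + k)/((2*k)) = (3 + k)*(1/(2*k)) = (3 + k)/(2*k))
(-7*l)*(C(-7) - 101) = (-7*(-4))*((½)*(3 - 7)/(-7) - 101) = 28*((½)*(-⅐)*(-4) - 101) = 28*(2/7 - 101) = 28*(-705/7) = -2820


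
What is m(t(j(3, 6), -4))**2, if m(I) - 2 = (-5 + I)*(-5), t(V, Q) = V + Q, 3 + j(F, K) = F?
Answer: 2209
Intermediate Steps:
j(F, K) = -3 + F
t(V, Q) = Q + V
m(I) = 27 - 5*I (m(I) = 2 + (-5 + I)*(-5) = 2 + (25 - 5*I) = 27 - 5*I)
m(t(j(3, 6), -4))**2 = (27 - 5*(-4 + (-3 + 3)))**2 = (27 - 5*(-4 + 0))**2 = (27 - 5*(-4))**2 = (27 + 20)**2 = 47**2 = 2209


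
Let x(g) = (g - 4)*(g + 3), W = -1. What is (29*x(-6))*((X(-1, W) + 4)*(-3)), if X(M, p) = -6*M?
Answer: -26100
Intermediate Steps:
X(M, p) = -6*M
x(g) = (-4 + g)*(3 + g)
(29*x(-6))*((X(-1, W) + 4)*(-3)) = (29*(-12 + (-6)² - 1*(-6)))*((-6*(-1) + 4)*(-3)) = (29*(-12 + 36 + 6))*((6 + 4)*(-3)) = (29*30)*(10*(-3)) = 870*(-30) = -26100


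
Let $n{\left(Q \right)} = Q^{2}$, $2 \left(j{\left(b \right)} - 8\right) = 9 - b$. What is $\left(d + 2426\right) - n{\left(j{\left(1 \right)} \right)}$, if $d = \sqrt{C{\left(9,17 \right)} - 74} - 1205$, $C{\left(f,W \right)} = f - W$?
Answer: $1077 + i \sqrt{82} \approx 1077.0 + 9.0554 i$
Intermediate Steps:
$j{\left(b \right)} = \frac{25}{2} - \frac{b}{2}$ ($j{\left(b \right)} = 8 + \frac{9 - b}{2} = 8 - \left(- \frac{9}{2} + \frac{b}{2}\right) = \frac{25}{2} - \frac{b}{2}$)
$d = -1205 + i \sqrt{82}$ ($d = \sqrt{\left(9 - 17\right) - 74} - 1205 = \sqrt{-8 - 74} - 1205 = \sqrt{-82} - 1205 = i \sqrt{82} - 1205 = -1205 + i \sqrt{82} \approx -1205.0 + 9.0554 i$)
$\left(d + 2426\right) - n{\left(j{\left(1 \right)} \right)} = \left(\left(-1205 + i \sqrt{82}\right) + 2426\right) - \left(\frac{25}{2} - \frac{1}{2}\right)^{2} = \left(1221 + i \sqrt{82}\right) - \left(\frac{25}{2} - \frac{1}{2}\right)^{2} = \left(1221 + i \sqrt{82}\right) - 12^{2} = \left(1221 + i \sqrt{82}\right) - 144 = 1077 + i \sqrt{82}$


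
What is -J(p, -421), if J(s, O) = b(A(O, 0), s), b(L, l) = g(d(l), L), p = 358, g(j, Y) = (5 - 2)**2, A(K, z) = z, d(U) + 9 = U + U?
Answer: -9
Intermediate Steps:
d(U) = -9 + 2*U (d(U) = -9 + (U + U) = -9 + 2*U)
g(j, Y) = 9 (g(j, Y) = 3**2 = 9)
b(L, l) = 9
J(s, O) = 9
-J(p, -421) = -1*9 = -9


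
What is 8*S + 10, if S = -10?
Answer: -70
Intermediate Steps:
8*S + 10 = 8*(-10) + 10 = -80 + 10 = -70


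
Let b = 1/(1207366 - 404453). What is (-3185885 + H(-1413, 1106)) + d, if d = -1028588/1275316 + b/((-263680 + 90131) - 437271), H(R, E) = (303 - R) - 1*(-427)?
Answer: -71117992998535483266247/22337857459007020 ≈ -3.1837e+6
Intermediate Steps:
H(R, E) = 730 - R (H(R, E) = (303 - R) + 427 = 730 - R)
b = 1/802913 ≈ 1.2455e-6
d = -18016281555397407/22337857459007020 (d = -1028588/1275316 + 1/(802913*((-263680 + 90131) - 437271)) = -1028588*1/1275316 + 1/(802913*(-173549 - 437271)) = -257147/318829 + (1/802913)/(-610820) = -257147/318829 + (1/802913)*(-1/610820) = -257147/318829 - 1/490435318660 = -18016281555397407/22337857459007020 ≈ -0.80654)
(-3185885 + H(-1413, 1106)) + d = (-3185885 + (730 - 1*(-1413))) - 18016281555397407/22337857459007020 = (-3185885 + (730 + 1413)) - 18016281555397407/22337857459007020 = (-3185885 + 2143) - 18016281555397407/22337857459007020 = -3183742 - 18016281555397407/22337857459007020 = -71117992998535483266247/22337857459007020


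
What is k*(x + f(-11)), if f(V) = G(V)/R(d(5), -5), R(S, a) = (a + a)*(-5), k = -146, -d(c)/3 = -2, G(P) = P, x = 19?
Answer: -68547/25 ≈ -2741.9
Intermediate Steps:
d(c) = 6 (d(c) = -3*(-2) = 6)
R(S, a) = -10*a (R(S, a) = (2*a)*(-5) = -10*a)
f(V) = V/50 (f(V) = V/((-10*(-5))) = V/50)
k*(x + f(-11)) = -146*(19 + (1/50)*(-11)) = -146*(19 - 11/50) = -146*939/50 = -68547/25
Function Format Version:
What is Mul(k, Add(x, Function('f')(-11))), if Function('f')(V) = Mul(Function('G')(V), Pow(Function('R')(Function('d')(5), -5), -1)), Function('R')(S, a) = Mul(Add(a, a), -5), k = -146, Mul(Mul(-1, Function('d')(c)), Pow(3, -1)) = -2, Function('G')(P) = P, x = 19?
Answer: Rational(-68547, 25) ≈ -2741.9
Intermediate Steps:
Function('d')(c) = 6 (Function('d')(c) = Mul(-3, -2) = 6)
Function('R')(S, a) = Mul(-10, a) (Function('R')(S, a) = Mul(Mul(2, a), -5) = Mul(-10, a))
Function('f')(V) = Mul(Rational(1, 50), V) (Function('f')(V) = Mul(V, Pow(Mul(-10, -5), -1)) = Mul(V, Pow(50, -1)) = Mul(V, Rational(1, 50)) = Mul(Rational(1, 50), V))
Mul(k, Add(x, Function('f')(-11))) = Mul(-146, Add(19, Mul(Rational(1, 50), -11))) = Mul(-146, Add(19, Rational(-11, 50))) = Mul(-146, Rational(939, 50)) = Rational(-68547, 25)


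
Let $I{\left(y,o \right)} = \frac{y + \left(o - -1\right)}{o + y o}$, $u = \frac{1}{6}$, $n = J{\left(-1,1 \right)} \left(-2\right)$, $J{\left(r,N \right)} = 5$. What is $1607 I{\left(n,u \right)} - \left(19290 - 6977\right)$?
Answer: $- \frac{25646}{9} \approx -2849.6$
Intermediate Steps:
$n = -10$ ($n = 5 \left(-2\right) = -10$)
$u = \frac{1}{6} \approx 0.16667$
$I{\left(y,o \right)} = \frac{1 + o + y}{o + o y}$ ($I{\left(y,o \right)} = \frac{y + \left(o + 1\right)}{o + o y} = \frac{y + \left(1 + o\right)}{o + o y} = \frac{1 + o + y}{o + o y}$)
$1607 I{\left(n,u \right)} - \left(19290 - 6977\right) = 1607 \frac{\frac{1}{\frac{1}{6}} \left(1 + \frac{1}{6} - 10\right)}{1 - 10} - \left(19290 - 6977\right) = 1607 \cdot 6 \frac{1}{-9} \left(- \frac{53}{6}\right) - \left(19290 - 6977\right) = 1607 \cdot 6 \left(- \frac{1}{9}\right) \left(- \frac{53}{6}\right) - 12313 = 1607 \cdot \frac{53}{9} - 12313 = \frac{85171}{9} - 12313 = - \frac{25646}{9}$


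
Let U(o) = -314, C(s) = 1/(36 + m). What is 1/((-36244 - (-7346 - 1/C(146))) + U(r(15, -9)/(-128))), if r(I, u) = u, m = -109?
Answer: -1/29285 ≈ -3.4147e-5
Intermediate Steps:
C(s) = -1/73 (C(s) = 1/(36 - 109) = 1/(-73) = -1/73)
1/((-36244 - (-7346 - 1/C(146))) + U(r(15, -9)/(-128))) = 1/((-36244 - (-7346 - 1/(-1/73))) - 314) = 1/((-36244 - (-7346 - 1*(-73))) - 314) = 1/((-36244 - (-7346 + 73)) - 314) = 1/((-36244 - 1*(-7273)) - 314) = 1/((-36244 + 7273) - 314) = 1/(-28971 - 314) = 1/(-29285) = -1/29285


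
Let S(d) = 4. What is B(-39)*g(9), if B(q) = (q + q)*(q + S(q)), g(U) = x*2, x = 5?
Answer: 27300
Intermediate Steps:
g(U) = 10 (g(U) = 5*2 = 10)
B(q) = 2*q*(4 + q) (B(q) = (q + q)*(q + 4) = (2*q)*(4 + q) = 2*q*(4 + q))
B(-39)*g(9) = (2*(-39)*(4 - 39))*10 = (2*(-39)*(-35))*10 = 2730*10 = 27300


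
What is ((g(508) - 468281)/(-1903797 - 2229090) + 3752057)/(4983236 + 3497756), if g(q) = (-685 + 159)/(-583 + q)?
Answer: 581506052506237/1314411809396400 ≈ 0.44241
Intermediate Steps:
g(q) = -526/(-583 + q)
((g(508) - 468281)/(-1903797 - 2229090) + 3752057)/(4983236 + 3497756) = ((-526/(-583 + 508) - 468281)/(-1903797 - 2229090) + 3752057)/(4983236 + 3497756) = ((-526/(-75) - 468281)/(-4132887) + 3752057)/8480992 = ((-526*(-1/75) - 468281)*(-1/4132887) + 3752057)*(1/8480992) = ((526/75 - 468281)*(-1/4132887) + 3752057)*(1/8480992) = (-35120549/75*(-1/4132887) + 3752057)*(1/8480992) = (35120549/309966525 + 3752057)*(1/8480992) = (1163012105012474/309966525)*(1/8480992) = 581506052506237/1314411809396400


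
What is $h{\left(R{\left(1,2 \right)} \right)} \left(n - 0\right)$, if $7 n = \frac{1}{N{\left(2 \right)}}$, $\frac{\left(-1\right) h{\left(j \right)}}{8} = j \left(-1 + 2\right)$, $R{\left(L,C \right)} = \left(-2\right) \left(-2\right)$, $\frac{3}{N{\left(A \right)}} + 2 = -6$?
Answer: $\frac{256}{21} \approx 12.19$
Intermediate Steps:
$N{\left(A \right)} = - \frac{3}{8}$ ($N{\left(A \right)} = \frac{3}{-2 - 6} = \frac{3}{-8} = 3 \left(- \frac{1}{8}\right) = - \frac{3}{8}$)
$R{\left(L,C \right)} = 4$
$h{\left(j \right)} = - 8 j$ ($h{\left(j \right)} = - 8 j \left(-1 + 2\right) = - 8 j 1 = - 8 j$)
$n = - \frac{8}{21}$ ($n = \frac{1}{7 \left(- \frac{3}{8}\right)} = \frac{1}{7} \left(- \frac{8}{3}\right) = - \frac{8}{21} \approx -0.38095$)
$h{\left(R{\left(1,2 \right)} \right)} \left(n - 0\right) = \left(-8\right) 4 \left(- \frac{8}{21} - 0\right) = - 32 \left(- \frac{8}{21} + \left(-66 + 66\right)\right) = - 32 \left(- \frac{8}{21} + 0\right) = \left(-32\right) \left(- \frac{8}{21}\right) = \frac{256}{21}$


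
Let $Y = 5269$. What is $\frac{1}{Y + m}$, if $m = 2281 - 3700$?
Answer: $\frac{1}{3850} \approx 0.00025974$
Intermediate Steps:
$m = -1419$ ($m = 2281 - 3700 = -1419$)
$\frac{1}{Y + m} = \frac{1}{5269 - 1419} = \frac{1}{3850}$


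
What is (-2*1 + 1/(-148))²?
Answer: 88209/21904 ≈ 4.0271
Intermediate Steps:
(-2*1 + 1/(-148))² = (-2 - 1/148)² = (-297/148)² = 88209/21904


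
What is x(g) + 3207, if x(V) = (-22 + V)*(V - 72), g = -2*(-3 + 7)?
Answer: 5607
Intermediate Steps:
g = -8 (g = -2*4 = -8)
x(V) = (-72 + V)*(-22 + V) (x(V) = (-22 + V)*(-72 + V) = (-72 + V)*(-22 + V))
x(g) + 3207 = (1584 + (-8)**2 - 94*(-8)) + 3207 = (1584 + 64 + 752) + 3207 = 2400 + 3207 = 5607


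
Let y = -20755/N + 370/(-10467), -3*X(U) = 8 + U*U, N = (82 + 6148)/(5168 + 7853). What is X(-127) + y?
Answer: -90842269165/1863126 ≈ -48758.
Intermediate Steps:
N = 6230/13021 ≈ 0.47846
X(U) = -8/3 - U²/3 (X(U) = -(8 + U*U)/3 = -(8 + U²)/3 = -8/3 - U²/3)
y = -80820514411/1863126 (y = -20755/6230/13021 + 370/(-10467) = -20755*13021/6230 + 370*(-1/10467) = -7721453/178 - 370/10467 = -80820514411/1863126 ≈ -43379.)
X(-127) + y = (-8/3 - ⅓*(-127)²) - 80820514411/1863126 = (-8/3 - ⅓*16129) - 80820514411/1863126 = (-8/3 - 16129/3) - 80820514411/1863126 = -5379 - 80820514411/1863126 = -90842269165/1863126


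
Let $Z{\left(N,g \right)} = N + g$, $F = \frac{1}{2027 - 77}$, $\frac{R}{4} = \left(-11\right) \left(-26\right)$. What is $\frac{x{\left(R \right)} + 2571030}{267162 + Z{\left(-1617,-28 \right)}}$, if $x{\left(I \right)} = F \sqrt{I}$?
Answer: $\frac{367290}{37931} + \frac{\sqrt{286}}{258879075} \approx 9.6831$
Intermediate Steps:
$R = 1144$ ($R = 4 \left(\left(-11\right) \left(-26\right)\right) = 4 \cdot 286 = 1144$)
$F = \frac{1}{1950} \approx 0.00051282$
$x{\left(I \right)} = \frac{\sqrt{I}}{1950}$
$\frac{x{\left(R \right)} + 2571030}{267162 + Z{\left(-1617,-28 \right)}} = \frac{\frac{\sqrt{1144}}{1950} + 2571030}{267162 - 1645} = \frac{\frac{2 \sqrt{286}}{1950} + 2571030}{267162 - 1645} = \frac{\frac{\sqrt{286}}{975} + 2571030}{265517} = \left(2571030 + \frac{\sqrt{286}}{975}\right) \frac{1}{265517} = \frac{367290}{37931} + \frac{\sqrt{286}}{258879075}$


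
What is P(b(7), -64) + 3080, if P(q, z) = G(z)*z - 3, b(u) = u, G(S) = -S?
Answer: -1019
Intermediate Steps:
P(q, z) = -3 - z**2 (P(q, z) = (-z)*z - 3 = -z**2 - 3 = -3 - z**2)
P(b(7), -64) + 3080 = (-3 - 1*(-64)**2) + 3080 = (-3 - 1*4096) + 3080 = (-3 - 4096) + 3080 = -4099 + 3080 = -1019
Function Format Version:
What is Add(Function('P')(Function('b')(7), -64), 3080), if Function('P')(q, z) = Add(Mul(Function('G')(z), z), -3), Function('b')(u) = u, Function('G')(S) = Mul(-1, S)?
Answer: -1019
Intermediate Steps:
Function('P')(q, z) = Add(-3, Mul(-1, Pow(z, 2))) (Function('P')(q, z) = Add(Mul(Mul(-1, z), z), -3) = Add(Mul(-1, Pow(z, 2)), -3) = Add(-3, Mul(-1, Pow(z, 2))))
Add(Function('P')(Function('b')(7), -64), 3080) = Add(Add(-3, Mul(-1, Pow(-64, 2))), 3080) = Add(Add(-3, Mul(-1, 4096)), 3080) = Add(Add(-3, -4096), 3080) = Add(-4099, 3080) = -1019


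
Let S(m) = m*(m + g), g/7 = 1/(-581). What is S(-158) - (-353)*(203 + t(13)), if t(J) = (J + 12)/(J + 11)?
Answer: 193209283/1992 ≈ 96993.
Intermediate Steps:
t(J) = (12 + J)/(11 + J)
g = -1/83 (g = 7/(-581) = 7*(-1/581) = -1/83 ≈ -0.012048)
S(m) = m*(-1/83 + m) (S(m) = m*(m - 1/83) = m*(-1/83 + m))
S(-158) - (-353)*(203 + t(13)) = -158*(-1/83 - 158) - (-353)*(203 + (12 + 13)/(11 + 13)) = -158*(-13115/83) - (-353)*(203 + 25/24) = 2072170/83 - (-353)*(203 + (1/24)*25) = 2072170/83 - (-353)*(203 + 25/24) = 2072170/83 - (-353)*4897/24 = 2072170/83 - 1*(-1728641/24) = 2072170/83 + 1728641/24 = 193209283/1992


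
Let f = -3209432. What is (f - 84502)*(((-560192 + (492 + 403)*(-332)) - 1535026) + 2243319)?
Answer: 490924629426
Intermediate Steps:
(f - 84502)*(((-560192 + (492 + 403)*(-332)) - 1535026) + 2243319) = (-3209432 - 84502)*(((-560192 + (492 + 403)*(-332)) - 1535026) + 2243319) = -3293934*(((-560192 + 895*(-332)) - 1535026) + 2243319) = -3293934*(((-560192 - 297140) - 1535026) + 2243319) = -3293934*((-857332 - 1535026) + 2243319) = -3293934*(-2392358 + 2243319) = -3293934*(-149039) = 490924629426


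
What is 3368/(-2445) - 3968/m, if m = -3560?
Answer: -57208/217605 ≈ -0.26290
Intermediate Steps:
3368/(-2445) - 3968/m = 3368/(-2445) - 3968/(-3560) = 3368*(-1/2445) - 3968*(-1/3560) = -3368/2445 + 496/445 = -57208/217605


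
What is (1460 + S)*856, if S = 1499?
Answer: 2532904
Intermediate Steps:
(1460 + S)*856 = (1460 + 1499)*856 = 2959*856 = 2532904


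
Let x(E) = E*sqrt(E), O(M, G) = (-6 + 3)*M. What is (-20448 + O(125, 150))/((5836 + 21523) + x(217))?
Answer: -189898819/246098856 + 1506197*sqrt(217)/246098856 ≈ -0.68148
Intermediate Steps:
O(M, G) = -3*M
x(E) = E**(3/2)
(-20448 + O(125, 150))/((5836 + 21523) + x(217)) = (-20448 - 3*125)/((5836 + 21523) + 217**(3/2)) = (-20448 - 375)/(27359 + 217*sqrt(217)) = -20823/(27359 + 217*sqrt(217))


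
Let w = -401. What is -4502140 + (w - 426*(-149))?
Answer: -4439067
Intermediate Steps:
-4502140 + (w - 426*(-149)) = -4502140 + (-401 - 426*(-149)) = -4502140 + (-401 + 63474) = -4502140 + 63073 = -4439067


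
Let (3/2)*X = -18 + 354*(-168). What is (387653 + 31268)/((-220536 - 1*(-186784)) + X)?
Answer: -418921/73412 ≈ -5.7064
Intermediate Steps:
X = -39660 (X = 2*(-18 + 354*(-168))/3 = 2*(-18 - 59472)/3 = (⅔)*(-59490) = -39660)
(387653 + 31268)/((-220536 - 1*(-186784)) + X) = (387653 + 31268)/((-220536 - 1*(-186784)) - 39660) = 418921/((-220536 + 186784) - 39660) = 418921/(-33752 - 39660) = 418921/(-73412) = 418921*(-1/73412) = -418921/73412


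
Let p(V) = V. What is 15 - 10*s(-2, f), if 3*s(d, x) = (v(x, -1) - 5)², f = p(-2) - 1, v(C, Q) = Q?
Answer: -105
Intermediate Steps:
f = -3 (f = -2 - 1 = -3)
s(d, x) = 12 (s(d, x) = (-1 - 5)²/3 = (⅓)*(-6)² = (⅓)*36 = 12)
15 - 10*s(-2, f) = 15 - 10*12 = 15 - 120 = -105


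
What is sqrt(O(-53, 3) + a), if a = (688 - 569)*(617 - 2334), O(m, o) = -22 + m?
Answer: I*sqrt(204398) ≈ 452.1*I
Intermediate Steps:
a = -204323 (a = 119*(-1717) = -204323)
sqrt(O(-53, 3) + a) = sqrt((-22 - 53) - 204323) = sqrt(-75 - 204323) = sqrt(-204398) = I*sqrt(204398)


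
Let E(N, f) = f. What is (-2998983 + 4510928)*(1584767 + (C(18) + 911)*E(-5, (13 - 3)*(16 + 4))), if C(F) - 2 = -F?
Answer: 2666718696815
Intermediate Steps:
C(F) = 2 - F
(-2998983 + 4510928)*(1584767 + (C(18) + 911)*E(-5, (13 - 3)*(16 + 4))) = (-2998983 + 4510928)*(1584767 + ((2 - 1*18) + 911)*((13 - 3)*(16 + 4))) = 1511945*(1584767 + ((2 - 18) + 911)*(10*20)) = 1511945*(1584767 + (-16 + 911)*200) = 1511945*(1584767 + 895*200) = 1511945*(1584767 + 179000) = 1511945*1763767 = 2666718696815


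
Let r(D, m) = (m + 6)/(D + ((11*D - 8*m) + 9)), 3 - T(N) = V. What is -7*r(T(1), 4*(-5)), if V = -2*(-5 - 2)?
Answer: 98/37 ≈ 2.6486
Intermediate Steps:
V = 14 (V = -2*(-7) = 14)
T(N) = -11 (T(N) = 3 - 1*14 = 3 - 14 = -11)
r(D, m) = (6 + m)/(9 - 8*m + 12*D) (r(D, m) = (6 + m)/(D + ((-8*m + 11*D) + 9)) = (6 + m)/(D + (9 - 8*m + 11*D)) = (6 + m)/(9 - 8*m + 12*D))
-7*r(T(1), 4*(-5)) = -7*(6 + 4*(-5))/(9 - 32*(-5) + 12*(-11)) = -7*(6 - 20)/(9 - 8*(-20) - 132) = -7*(-14)/(9 + 160 - 132) = -7*(-14)/37 = -7*(-14/37) = 98/37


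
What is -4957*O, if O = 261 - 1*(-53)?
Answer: -1556498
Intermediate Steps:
O = 314 (O = 261 + 53 = 314)
-4957*O = -4957*314 = -1556498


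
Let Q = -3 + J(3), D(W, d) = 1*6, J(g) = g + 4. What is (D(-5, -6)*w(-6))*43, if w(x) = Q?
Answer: 1032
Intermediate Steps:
J(g) = 4 + g
D(W, d) = 6
Q = 4 (Q = -3 + (4 + 3) = -3 + 7 = 4)
w(x) = 4
(D(-5, -6)*w(-6))*43 = (6*4)*43 = 24*43 = 1032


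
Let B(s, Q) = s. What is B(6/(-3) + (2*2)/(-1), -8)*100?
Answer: -600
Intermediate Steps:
B(6/(-3) + (2*2)/(-1), -8)*100 = (6/(-3) + (2*2)/(-1))*100 = (6*(-⅓) + 4*(-1))*100 = (-2 - 4)*100 = -6*100 = -600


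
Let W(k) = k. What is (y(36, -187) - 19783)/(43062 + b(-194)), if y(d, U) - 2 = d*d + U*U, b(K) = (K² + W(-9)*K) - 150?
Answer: 8242/41147 ≈ 0.20031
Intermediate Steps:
b(K) = -150 + K² - 9*K (b(K) = (K² - 9*K) - 150 = -150 + K² - 9*K)
y(d, U) = 2 + U² + d² (y(d, U) = 2 + (d*d + U*U) = 2 + (d² + U²) = 2 + (U² + d²) = 2 + U² + d²)
(y(36, -187) - 19783)/(43062 + b(-194)) = ((2 + (-187)² + 36²) - 19783)/(43062 + (-150 + (-194)² - 9*(-194))) = ((2 + 34969 + 1296) - 19783)/(43062 + (-150 + 37636 + 1746)) = (36267 - 19783)/(43062 + 39232) = 16484/82294 = 16484*(1/82294) = 8242/41147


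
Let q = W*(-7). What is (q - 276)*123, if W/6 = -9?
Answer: 12546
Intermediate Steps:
W = -54 (W = 6*(-9) = -54)
q = 378 (q = -54*(-7) = 378)
(q - 276)*123 = (378 - 276)*123 = 102*123 = 12546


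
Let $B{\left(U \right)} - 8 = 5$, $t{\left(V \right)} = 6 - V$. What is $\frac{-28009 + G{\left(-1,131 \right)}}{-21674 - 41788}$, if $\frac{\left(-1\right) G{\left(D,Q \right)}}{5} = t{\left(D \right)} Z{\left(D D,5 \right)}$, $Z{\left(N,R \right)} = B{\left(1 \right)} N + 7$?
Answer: $\frac{19}{42} \approx 0.45238$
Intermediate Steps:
$B{\left(U \right)} = 13$ ($B{\left(U \right)} = 8 + 5 = 13$)
$Z{\left(N,R \right)} = 7 + 13 N$ ($Z{\left(N,R \right)} = 13 N + 7 = 7 + 13 N$)
$G{\left(D,Q \right)} = - 5 \left(6 - D\right) \left(7 + 13 D^{2}\right)$ ($G{\left(D,Q \right)} = - 5 \left(6 - D\right) \left(7 + 13 D D\right) = - 5 \left(6 - D\right) \left(7 + 13 D^{2}\right)$)
$\frac{-28009 + G{\left(-1,131 \right)}}{-21674 - 41788} = \frac{-28009 + 5 \left(-6 - 1\right) \left(7 + 13 \left(-1\right)^{2}\right)}{-21674 - 41788} = \frac{-28009 + 5 \left(-7\right) \left(7 + 13 \cdot 1\right)}{-63462} = \left(-28009 + 5 \left(-7\right) \left(7 + 13\right)\right) \left(- \frac{1}{63462}\right) = \left(-28009 + 5 \left(-7\right) 20\right) \left(- \frac{1}{63462}\right) = \left(-28009 - 700\right) \left(- \frac{1}{63462}\right) = \left(-28709\right) \left(- \frac{1}{63462}\right) = \frac{19}{42}$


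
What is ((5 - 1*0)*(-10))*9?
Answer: -450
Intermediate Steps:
((5 - 1*0)*(-10))*9 = ((5 + 0)*(-10))*9 = (5*(-10))*9 = -50*9 = -450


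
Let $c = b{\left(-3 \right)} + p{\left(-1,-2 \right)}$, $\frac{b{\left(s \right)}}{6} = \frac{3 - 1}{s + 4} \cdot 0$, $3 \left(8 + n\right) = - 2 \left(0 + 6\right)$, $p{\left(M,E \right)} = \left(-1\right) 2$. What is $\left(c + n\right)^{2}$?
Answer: $196$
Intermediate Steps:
$p{\left(M,E \right)} = -2$
$n = -12$ ($n = -8 + \frac{\left(-2\right) \left(0 + 6\right)}{3} = -8 + \frac{\left(-2\right) 6}{3} = -8 + \frac{1}{3} \left(-12\right) = -8 - 4 = -12$)
$b{\left(s \right)} = 0$ ($b{\left(s \right)} = 6 \frac{3 - 1}{s + 4} \cdot 0 = 6 \frac{2}{4 + s} 0 = 6 \cdot 0 = 0$)
$c = -2$ ($c = 0 - 2 = -2$)
$\left(c + n\right)^{2} = \left(-2 - 12\right)^{2} = \left(-14\right)^{2} = 196$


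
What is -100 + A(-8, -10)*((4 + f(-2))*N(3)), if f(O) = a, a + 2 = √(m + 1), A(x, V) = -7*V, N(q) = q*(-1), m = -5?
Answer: -520 - 420*I ≈ -520.0 - 420.0*I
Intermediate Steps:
N(q) = -q
a = -2 + 2*I (a = -2 + √(-5 + 1) = -2 + √(-4) = -2 + 2*I ≈ -2.0 + 2.0*I)
f(O) = -2 + 2*I
-100 + A(-8, -10)*((4 + f(-2))*N(3)) = -100 + (-7*(-10))*((4 + (-2 + 2*I))*(-1*3)) = -100 + 70*((2 + 2*I)*(-3)) = -100 + 70*(-6 - 6*I) = -100 + (-420 - 420*I) = -520 - 420*I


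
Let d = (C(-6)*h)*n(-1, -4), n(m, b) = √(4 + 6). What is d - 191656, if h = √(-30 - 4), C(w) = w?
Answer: -191656 - 12*I*√85 ≈ -1.9166e+5 - 110.63*I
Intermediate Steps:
h = I*√34 (h = √(-34) = I*√34 ≈ 5.8309*I)
n(m, b) = √10
d = -12*I*√85 (d = (-6*I*√34)*√10 = -12*I*√85 ≈ -110.63*I)
d - 191656 = -12*I*√85 - 191656 = -191656 - 12*I*√85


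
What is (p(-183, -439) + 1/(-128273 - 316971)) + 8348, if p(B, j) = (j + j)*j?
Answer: 175332634759/445244 ≈ 3.9379e+5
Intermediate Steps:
p(B, j) = 2*j² (p(B, j) = (2*j)*j = 2*j²)
(p(-183, -439) + 1/(-128273 - 316971)) + 8348 = (2*(-439)² + 1/(-128273 - 316971)) + 8348 = (2*192721 + 1/(-445244)) + 8348 = (385442 - 1/445244) + 8348 = 171615737847/445244 + 8348 = 175332634759/445244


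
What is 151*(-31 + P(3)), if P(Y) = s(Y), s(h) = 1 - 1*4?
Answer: -5134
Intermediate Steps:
s(h) = -3 (s(h) = 1 - 4 = -3)
P(Y) = -3
151*(-31 + P(3)) = 151*(-31 - 3) = 151*(-34) = -5134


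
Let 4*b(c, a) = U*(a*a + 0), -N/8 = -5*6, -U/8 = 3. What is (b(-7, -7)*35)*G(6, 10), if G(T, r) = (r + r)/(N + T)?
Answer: -34300/41 ≈ -836.58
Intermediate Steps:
U = -24 (U = -8*3 = -24)
N = 240 (N = -(-40)*6 = -8*(-30) = 240)
G(T, r) = 2*r/(240 + T) (G(T, r) = (r + r)/(240 + T) = (2*r)/(240 + T) = 2*r/(240 + T))
b(c, a) = -6*a**2 (b(c, a) = (-24*(a*a + 0))/4 = (-24*(a**2 + 0))/4 = (-24*a**2)/4 = -6*a**2)
(b(-7, -7)*35)*G(6, 10) = (-6*(-7)**2*35)*(2*10/(240 + 6)) = (-6*49*35)*(2*10/246) = (-294*35)*(2*10*(1/246)) = -10290*10/123 = -34300/41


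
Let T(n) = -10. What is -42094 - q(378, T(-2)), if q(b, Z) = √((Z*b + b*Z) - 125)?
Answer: -42094 - I*√7685 ≈ -42094.0 - 87.664*I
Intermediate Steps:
q(b, Z) = √(-125 + 2*Z*b) (q(b, Z) = √((Z*b + Z*b) - 125) = √(2*Z*b - 125) = √(-125 + 2*Z*b))
-42094 - q(378, T(-2)) = -42094 - √(-125 + 2*(-10)*378) = -42094 - √(-125 - 7560) = -42094 - √(-7685) = -42094 - I*√7685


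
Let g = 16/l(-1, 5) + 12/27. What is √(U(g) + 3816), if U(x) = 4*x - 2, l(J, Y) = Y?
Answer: √861430/15 ≈ 61.875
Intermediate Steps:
g = 164/45 (g = 16/5 + 12/27 = 16*(⅕) + 12*(1/27) = 16/5 + 4/9 = 164/45 ≈ 3.6444)
U(x) = -2 + 4*x
√(U(g) + 3816) = √((-2 + 4*(164/45)) + 3816) = √((-2 + 656/45) + 3816) = √(566/45 + 3816) = √(172286/45) = √861430/15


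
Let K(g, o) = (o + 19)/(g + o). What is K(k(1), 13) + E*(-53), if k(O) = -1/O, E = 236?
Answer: -37516/3 ≈ -12505.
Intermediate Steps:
K(g, o) = (19 + o)/(g + o)
K(k(1), 13) + E*(-53) = (19 + 13)/(-1/1 + 13) + 236*(-53) = 32/(-1*1 + 13) - 12508 = 32/(-1 + 13) - 12508 = 32/12 - 12508 = (1/12)*32 - 12508 = 8/3 - 12508 = -37516/3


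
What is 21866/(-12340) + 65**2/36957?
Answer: -377982631/228024690 ≈ -1.6576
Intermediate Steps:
21866/(-12340) + 65**2/36957 = 21866*(-1/12340) + 4225*(1/36957) = -10933/6170 + 4225/36957 = -377982631/228024690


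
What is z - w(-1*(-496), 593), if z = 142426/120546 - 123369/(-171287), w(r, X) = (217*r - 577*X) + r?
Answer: 2416171961199451/10323981351 ≈ 2.3404e+5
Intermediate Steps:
w(r, X) = -577*X + 218*r (w(r, X) = (-577*X + 217*r) + r = -577*X + 218*r)
z = 19633680868/10323981351 (z = 142426*(1/120546) - 123369*(-1/171287) = 71213/60273 + 123369/171287 = 19633680868/10323981351 ≈ 1.9018)
z - w(-1*(-496), 593) = 19633680868/10323981351 - (-577*593 + 218*(-1*(-496))) = 19633680868/10323981351 - (-342161 + 218*496) = 19633680868/10323981351 - (-342161 + 108128) = 19633680868/10323981351 - 1*(-234033) = 19633680868/10323981351 + 234033 = 2416171961199451/10323981351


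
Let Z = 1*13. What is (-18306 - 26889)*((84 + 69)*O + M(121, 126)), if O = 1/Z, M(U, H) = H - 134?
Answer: -2214555/13 ≈ -1.7035e+5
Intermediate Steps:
M(U, H) = -134 + H
Z = 13
O = 1/13 ≈ 0.076923
(-18306 - 26889)*((84 + 69)*O + M(121, 126)) = (-18306 - 26889)*((84 + 69)*(1/13) + (-134 + 126)) = -45195*(153*(1/13) - 8) = -45195*(153/13 - 8) = -45195*49/13 = -2214555/13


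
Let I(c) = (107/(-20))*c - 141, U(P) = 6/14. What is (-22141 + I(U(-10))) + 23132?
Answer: 118679/140 ≈ 847.71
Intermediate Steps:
U(P) = 3/7 (U(P) = 6*(1/14) = 3/7)
I(c) = -141 - 107*c/20 (I(c) = (107*(-1/20))*c - 141 = -107*c/20 - 141 = -141 - 107*c/20)
(-22141 + I(U(-10))) + 23132 = (-22141 + (-141 - 107/20*3/7)) + 23132 = (-22141 + (-141 - 321/140)) + 23132 = (-22141 - 20061/140) + 23132 = -3119801/140 + 23132 = 118679/140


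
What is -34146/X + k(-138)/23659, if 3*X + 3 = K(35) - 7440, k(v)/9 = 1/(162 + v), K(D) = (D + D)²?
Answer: 19388652765/481318696 ≈ 40.282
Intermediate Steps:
K(D) = 4*D² (K(D) = (2*D)² = 4*D²)
k(v) = 9/(162 + v)
X = -2543/3 (X = -1 + (4*35² - 7440)/3 = -1 + (4*1225 - 7440)/3 = -1 + (4900 - 7440)/3 = -1 + (⅓)*(-2540) = -1 - 2540/3 = -2543/3 ≈ -847.67)
-34146/X + k(-138)/23659 = -34146/(-2543/3) + (9/(162 - 138))/23659 = -34146*(-3/2543) + (9/24)*(1/23659) = 102438/2543 + (9*(1/24))*(1/23659) = 102438/2543 + (3/8)*(1/23659) = 102438/2543 + 3/189272 = 19388652765/481318696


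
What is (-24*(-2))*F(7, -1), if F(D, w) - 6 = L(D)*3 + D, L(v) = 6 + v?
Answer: 2496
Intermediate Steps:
F(D, w) = 24 + 4*D (F(D, w) = 6 + ((6 + D)*3 + D) = 6 + ((18 + 3*D) + D) = 6 + (18 + 4*D) = 24 + 4*D)
(-24*(-2))*F(7, -1) = (-24*(-2))*(24 + 4*7) = 48*(24 + 28) = 48*52 = 2496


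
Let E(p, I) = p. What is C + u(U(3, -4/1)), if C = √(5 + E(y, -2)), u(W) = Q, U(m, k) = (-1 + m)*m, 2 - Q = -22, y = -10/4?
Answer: 24 + √10/2 ≈ 25.581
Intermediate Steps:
y = -5/2 (y = -10*¼ = -5/2 ≈ -2.5000)
Q = 24 (Q = 2 - 1*(-22) = 2 + 22 = 24)
U(m, k) = m*(-1 + m)
u(W) = 24
C = √10/2 (C = √(5 - 5/2) = √(5/2) = √10/2 ≈ 1.5811)
C + u(U(3, -4/1)) = √10/2 + 24 = 24 + √10/2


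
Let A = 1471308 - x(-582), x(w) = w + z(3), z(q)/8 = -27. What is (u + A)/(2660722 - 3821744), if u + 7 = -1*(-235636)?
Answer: -1707735/1161022 ≈ -1.4709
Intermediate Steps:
z(q) = -216 (z(q) = 8*(-27) = -216)
u = 235629 (u = -7 - 1*(-235636) = -7 + 235636 = 235629)
x(w) = -216 + w (x(w) = w - 216 = -216 + w)
A = 1472106 (A = 1471308 - (-216 - 582) = 1471308 - 1*(-798) = 1471308 + 798 = 1472106)
(u + A)/(2660722 - 3821744) = (235629 + 1472106)/(2660722 - 3821744) = 1707735/(-1161022) = 1707735*(-1/1161022) = -1707735/1161022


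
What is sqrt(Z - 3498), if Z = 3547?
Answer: 7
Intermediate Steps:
sqrt(Z - 3498) = sqrt(3547 - 3498) = sqrt(49) = 7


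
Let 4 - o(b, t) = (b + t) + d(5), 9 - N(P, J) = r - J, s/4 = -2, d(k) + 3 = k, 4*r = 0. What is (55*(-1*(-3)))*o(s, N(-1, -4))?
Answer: 825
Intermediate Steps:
r = 0 (r = (¼)*0 = 0)
d(k) = -3 + k
s = -8 (s = 4*(-2) = -8)
N(P, J) = 9 + J (N(P, J) = 9 - (0 - J) = 9 - (-1)*J = 9 + J)
o(b, t) = 2 - b - t (o(b, t) = 4 - ((b + t) + (-3 + 5)) = 4 - ((b + t) + 2) = 4 - (2 + b + t) = 4 + (-2 - b - t) = 2 - b - t)
(55*(-1*(-3)))*o(s, N(-1, -4)) = (55*(-1*(-3)))*(2 - 1*(-8) - (9 - 4)) = (55*3)*(2 + 8 - 1*5) = 165*(2 + 8 - 5) = 165*5 = 825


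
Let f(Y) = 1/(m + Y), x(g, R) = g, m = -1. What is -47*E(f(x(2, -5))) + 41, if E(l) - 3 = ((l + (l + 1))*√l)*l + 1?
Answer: -288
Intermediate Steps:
f(Y) = 1/(-1 + Y)
E(l) = 4 + l^(3/2)*(1 + 2*l) (E(l) = 3 + (((l + (l + 1))*√l)*l + 1) = 3 + (((l + (1 + l))*√l)*l + 1) = 3 + (((1 + 2*l)*√l)*l + 1) = 3 + ((√l*(1 + 2*l))*l + 1) = 3 + (l^(3/2)*(1 + 2*l) + 1) = 3 + (1 + l^(3/2)*(1 + 2*l)) = 4 + l^(3/2)*(1 + 2*l))
-47*E(f(x(2, -5))) + 41 = -47*(4 + (1/(-1 + 2))^(3/2) + 2*(1/(-1 + 2))^(5/2)) + 41 = -47*(4 + (1/1)^(3/2) + 2*(1/1)^(5/2)) + 41 = -47*(4 + 1^(3/2) + 2*1^(5/2)) + 41 = -47*(4 + 1 + 2*1) + 41 = -47*(4 + 1 + 2) + 41 = -47*7 + 41 = -329 + 41 = -288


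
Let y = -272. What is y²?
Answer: 73984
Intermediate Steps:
y² = (-272)² = 73984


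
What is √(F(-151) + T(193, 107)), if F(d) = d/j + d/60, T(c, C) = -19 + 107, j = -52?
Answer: √13443690/390 ≈ 9.4014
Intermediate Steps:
T(c, C) = 88
F(d) = -d/390 (F(d) = d/(-52) + d/60 = d*(-1/52) + d*(1/60) = -d/52 + d/60 = -d/390)
√(F(-151) + T(193, 107)) = √(-1/390*(-151) + 88) = √(151/390 + 88) = √(34471/390) = √13443690/390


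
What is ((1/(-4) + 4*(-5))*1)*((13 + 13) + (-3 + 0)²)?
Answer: -2835/4 ≈ -708.75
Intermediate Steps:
((1/(-4) + 4*(-5))*1)*((13 + 13) + (-3 + 0)²) = ((1*(-¼) - 20)*1)*(26 + (-3)²) = ((-¼ - 20)*1)*(26 + 9) = -81/4*1*35 = -81/4*35 = -2835/4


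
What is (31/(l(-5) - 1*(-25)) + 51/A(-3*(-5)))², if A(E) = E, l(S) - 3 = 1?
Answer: 419904/21025 ≈ 19.972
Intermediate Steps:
l(S) = 4 (l(S) = 3 + 1 = 4)
(31/(l(-5) - 1*(-25)) + 51/A(-3*(-5)))² = (31/(4 - 1*(-25)) + 51/((-3*(-5))))² = (31/(4 + 25) + 51/15)² = (31/29 + 51*(1/15))² = (31*(1/29) + 17/5)² = (31/29 + 17/5)² = (648/145)² = 419904/21025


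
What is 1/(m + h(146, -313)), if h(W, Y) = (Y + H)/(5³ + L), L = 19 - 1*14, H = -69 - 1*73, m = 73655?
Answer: 2/147303 ≈ 1.3577e-5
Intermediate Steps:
H = -142 (H = -69 - 73 = -142)
L = 5 (L = 19 - 14 = 5)
h(W, Y) = -71/65 + Y/130 (h(W, Y) = (Y - 142)/(5³ + 5) = (-142 + Y)/(125 + 5) = (-142 + Y)/130 = (-142 + Y)*(1/130) = -71/65 + Y/130)
1/(m + h(146, -313)) = 1/(73655 + (-71/65 + (1/130)*(-313))) = 1/(73655 + (-71/65 - 313/130)) = 1/(73655 - 7/2) = 1/(147303/2) = 2/147303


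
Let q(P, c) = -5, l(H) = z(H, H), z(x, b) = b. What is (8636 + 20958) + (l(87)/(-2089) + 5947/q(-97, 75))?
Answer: 296685612/10445 ≈ 28405.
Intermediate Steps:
l(H) = H
(8636 + 20958) + (l(87)/(-2089) + 5947/q(-97, 75)) = (8636 + 20958) + (87/(-2089) + 5947/(-5)) = 29594 + (87*(-1/2089) + 5947*(-⅕)) = 29594 + (-87/2089 - 5947/5) = 29594 - 12423718/10445 = 296685612/10445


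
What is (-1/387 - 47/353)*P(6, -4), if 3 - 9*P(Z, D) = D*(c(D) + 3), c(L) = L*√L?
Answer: -92710/409833 + 593344*I/1229499 ≈ -0.22621 + 0.48259*I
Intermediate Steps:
c(L) = L^(3/2)
P(Z, D) = ⅓ - D*(3 + D^(3/2))/9 (P(Z, D) = ⅓ - D*(D^(3/2) + 3)/9 = ⅓ - D*(3 + D^(3/2))/9)
(-1/387 - 47/353)*P(6, -4) = (-1/387 - 47/353)*(⅓ - ⅓*(-4) - 32*I/9) = (-1*1/387 - 47*1/353)*(⅓ + 4/3 - 32*I/9) = (-1/387 - 47/353)*(⅓ + 4/3 - 32*I/9) = -18542*(5/3 - 32*I/9)/136611 = -92710/409833 + 593344*I/1229499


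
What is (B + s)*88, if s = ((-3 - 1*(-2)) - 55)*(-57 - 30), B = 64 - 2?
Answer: 434192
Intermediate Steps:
B = 62
s = 4872 (s = ((-3 + 2) - 55)*(-87) = (-1 - 55)*(-87) = -56*(-87) = 4872)
(B + s)*88 = (62 + 4872)*88 = 4934*88 = 434192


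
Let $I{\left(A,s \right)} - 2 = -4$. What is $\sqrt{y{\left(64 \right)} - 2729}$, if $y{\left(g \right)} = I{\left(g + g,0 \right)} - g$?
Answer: $i \sqrt{2795} \approx 52.868 i$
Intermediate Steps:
$I{\left(A,s \right)} = -2$ ($I{\left(A,s \right)} = 2 - 4 = -2$)
$y{\left(g \right)} = -2 - g$
$\sqrt{y{\left(64 \right)} - 2729} = \sqrt{\left(-2 - 64\right) - 2729} = \sqrt{-66 - 2729} = \sqrt{-2795} = i \sqrt{2795}$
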